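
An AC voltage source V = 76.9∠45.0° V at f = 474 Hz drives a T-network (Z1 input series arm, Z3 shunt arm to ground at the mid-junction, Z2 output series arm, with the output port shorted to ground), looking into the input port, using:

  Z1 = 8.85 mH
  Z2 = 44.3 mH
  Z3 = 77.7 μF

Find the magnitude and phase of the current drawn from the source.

Step 1 — Angular frequency: ω = 2π·f = 2π·474 = 2978 rad/s.
Step 2 — Component impedances:
  Z1: Z = jωL = j·2978·0.00885 = 0 + j26.36 Ω
  Z2: Z = jωL = j·2978·0.0443 = 0 + j131.9 Ω
  Z3: Z = 1/(jωC) = -j/(ω·C) = 0 - j4.321 Ω
Step 3 — With the output port shorted to ground, the output series arm Z2 runs from the junction to ground; the shunt arm Z3 also runs from the junction to ground. They appear in parallel: Z3 || Z2 = 0 - j4.468 Ω.
Step 4 — Series with input arm Z1: Z_in = Z1 + (Z3 || Z2) = 0 + j21.89 Ω = 21.89∠90.0° Ω.
Step 5 — Source phasor: V = 76.9∠45.0° V = 54.38 + j54.38 V.
Step 6 — Ohm's law: I = V / Z_total = (54.38 + j54.38) / (0 + j21.89) = 2.484 - j2.484 A.
Step 7 — Convert to polar: |I| = 3.513 A, ∠I = -45.0°.

I = 3.513∠-45.0° A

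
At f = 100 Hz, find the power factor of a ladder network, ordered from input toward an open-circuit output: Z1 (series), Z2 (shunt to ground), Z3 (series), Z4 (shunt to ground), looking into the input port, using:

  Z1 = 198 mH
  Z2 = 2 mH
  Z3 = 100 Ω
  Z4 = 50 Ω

Step 1 — Angular frequency: ω = 2π·f = 2π·100 = 628.3 rad/s.
Step 2 — Component impedances:
  Z1: Z = jωL = j·628.3·0.198 = 0 + j124.4 Ω
  Z2: Z = jωL = j·628.3·0.002 = 0 + j1.257 Ω
  Z3: Z = R = 100 Ω
  Z4: Z = R = 50 Ω
Step 3 — Ladder network (open output): work backward from the far end, alternating series and parallel combinations. Z_in = 0.01053 + j125.7 Ω = 125.7∠90.0° Ω.
Step 4 — Power factor: PF = cos(φ) = Re(Z)/|Z| = 0.01053/125.7 = 8.377e-05.
Step 5 — Type: Im(Z) = 125.7 ⇒ lagging (phase φ = 90.0°).

PF = 8.377e-05 (lagging, φ = 90.0°)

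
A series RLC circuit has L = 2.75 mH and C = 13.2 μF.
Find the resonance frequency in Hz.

Step 1 — Resonance condition Im(Z)=0 gives ω₀ = 1/√(LC).
Step 2 — ω₀ = 1/√(0.00275·1.32e-05) = 5249 rad/s.
Step 3 — f₀ = ω₀/(2π) = 835.3 Hz.

f₀ = 835.3 Hz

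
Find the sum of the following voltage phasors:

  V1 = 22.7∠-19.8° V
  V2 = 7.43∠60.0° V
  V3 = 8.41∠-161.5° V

Step 1 — Convert each phasor to rectangular form:
  V1 = 22.7·(cos(-19.8°) + j·sin(-19.8°)) = 21.36 - j7.689 V
  V2 = 7.43·(cos(60.0°) + j·sin(60.0°)) = 3.715 + j6.435 V
  V3 = 8.41·(cos(-161.5°) + j·sin(-161.5°)) = -7.975 - j2.669 V
Step 2 — Sum components: V_total = 17.1 - j3.923 V.
Step 3 — Convert to polar: |V_total| = 17.54 V, ∠V_total = -12.9°.

V_total = 17.54∠-12.9° V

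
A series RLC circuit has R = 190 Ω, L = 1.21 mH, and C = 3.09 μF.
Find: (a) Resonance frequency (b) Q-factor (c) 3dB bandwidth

Step 1 — Resonance: ω₀ = 1/√(LC) = 1/√(0.00121·3.09e-06) = 1.635e+04 rad/s.
Step 2 — f₀ = ω₀/(2π) = 2603 Hz.
Step 3 — Series Q: Q = ω₀L/R = 1.635e+04·0.00121/190 = 0.1042.
Step 4 — Bandwidth: Δω = ω₀/Q = 1.57e+05 rad/s; BW = Δω/(2π) = 2.499e+04 Hz.

(a) f₀ = 2603 Hz  (b) Q = 0.1042  (c) BW = 2.499e+04 Hz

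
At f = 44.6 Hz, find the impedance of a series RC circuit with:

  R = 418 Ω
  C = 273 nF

Step 1 — Angular frequency: ω = 2π·f = 2π·44.6 = 280.2 rad/s.
Step 2 — Component impedances:
  R: Z = R = 418 Ω
  C: Z = 1/(jωC) = -j/(ω·C) = 0 - j1.307e+04 Ω
Step 3 — Series combination: Z_total = R + C = 418 - j1.307e+04 Ω = 1.308e+04∠-88.2° Ω.

Z = 418 - j1.307e+04 Ω = 1.308e+04∠-88.2° Ω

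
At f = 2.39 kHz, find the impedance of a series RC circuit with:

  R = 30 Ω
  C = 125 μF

Step 1 — Angular frequency: ω = 2π·f = 2π·2390 = 1.502e+04 rad/s.
Step 2 — Component impedances:
  R: Z = R = 30 Ω
  C: Z = 1/(jωC) = -j/(ω·C) = 0 - j0.5327 Ω
Step 3 — Series combination: Z_total = R + C = 30 - j0.5327 Ω = 30∠-1.0° Ω.

Z = 30 - j0.5327 Ω = 30∠-1.0° Ω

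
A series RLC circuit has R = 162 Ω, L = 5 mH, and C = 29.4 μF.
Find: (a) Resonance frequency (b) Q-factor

Step 1 — Resonance condition Im(Z)=0 gives ω₀ = 1/√(LC).
Step 2 — ω₀ = 1/√(0.005·2.94e-05) = 2608 rad/s.
Step 3 — f₀ = ω₀/(2π) = 415.1 Hz.
Step 4 — Series Q: Q = ω₀L/R = 2608·0.005/162 = 0.0805.

(a) f₀ = 415.1 Hz  (b) Q = 0.0805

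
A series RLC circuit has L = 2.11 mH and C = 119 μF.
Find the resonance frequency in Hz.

Step 1 — Resonance condition Im(Z)=0 gives ω₀ = 1/√(LC).
Step 2 — ω₀ = 1/√(0.00211·0.000119) = 1996 rad/s.
Step 3 — f₀ = ω₀/(2π) = 317.6 Hz.

f₀ = 317.6 Hz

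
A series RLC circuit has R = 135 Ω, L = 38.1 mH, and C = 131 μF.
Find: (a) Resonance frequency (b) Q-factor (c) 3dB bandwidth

Step 1 — Resonance condition Im(Z)=0 gives ω₀ = 1/√(LC).
Step 2 — ω₀ = 1/√(0.0381·0.000131) = 447.6 rad/s.
Step 3 — f₀ = ω₀/(2π) = 71.24 Hz.
Step 4 — Series Q: Q = ω₀L/R = 447.6·0.0381/135 = 0.1263.
Step 5 — 3dB bandwidth: Δω = ω₀/Q = 3543 rad/s; BW = Δω/(2π) = 563.9 Hz.

(a) f₀ = 71.24 Hz  (b) Q = 0.1263  (c) BW = 563.9 Hz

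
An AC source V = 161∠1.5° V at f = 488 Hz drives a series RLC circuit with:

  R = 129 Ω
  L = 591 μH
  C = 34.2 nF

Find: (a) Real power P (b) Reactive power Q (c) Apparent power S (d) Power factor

Step 1 — Angular frequency: ω = 2π·f = 2π·488 = 3066 rad/s.
Step 2 — Component impedances:
  R: Z = R = 129 Ω
  L: Z = jωL = j·3066·0.000591 = 0 + j1.812 Ω
  C: Z = 1/(jωC) = -j/(ω·C) = 0 - j9536 Ω
Step 3 — Series combination: Z_total = R + L + C = 129 - j9534 Ω = 9535∠-89.2° Ω.
Step 4 — Source phasor: V = 161∠1.5° V = 160.9 + j4.214 V.
Step 5 — Current: I = V / Z = -0.0002136 + j0.01688 A = 0.01688∠90.7° A.
Step 6 — Complex power: S = V·I* = 0.03678 - j2.718 VA.
Step 7 — Real power: P = Re(S) = 0.03678 W.
Step 8 — Reactive power: Q = Im(S) = -2.718 VAR.
Step 9 — Apparent power: |S| = 2.718 VA.
Step 10 — Power factor: PF = P/|S| = 0.01353 (leading).

(a) P = 0.03678 W  (b) Q = -2.718 VAR  (c) S = 2.718 VA  (d) PF = 0.01353 (leading)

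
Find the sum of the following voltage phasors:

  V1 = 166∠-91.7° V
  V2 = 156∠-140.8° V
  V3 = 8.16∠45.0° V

Step 1 — Convert each phasor to rectangular form:
  V1 = 166·(cos(-91.7°) + j·sin(-91.7°)) = -4.925 - j165.9 V
  V2 = 156·(cos(-140.8°) + j·sin(-140.8°)) = -120.9 - j98.6 V
  V3 = 8.16·(cos(45.0°) + j·sin(45.0°)) = 5.77 + j5.77 V
Step 2 — Sum components: V_total = -120 - j258.8 V.
Step 3 — Convert to polar: |V_total| = 285.2 V, ∠V_total = -114.9°.

V_total = 285.2∠-114.9° V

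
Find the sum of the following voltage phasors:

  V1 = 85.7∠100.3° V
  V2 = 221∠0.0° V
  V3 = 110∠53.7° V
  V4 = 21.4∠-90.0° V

Step 1 — Convert each phasor to rectangular form:
  V1 = 85.7·(cos(100.3°) + j·sin(100.3°)) = -15.32 + j84.32 V
  V2 = 221·(cos(0.0°) + j·sin(0.0°)) = 221 V
  V3 = 110·(cos(53.7°) + j·sin(53.7°)) = 65.12 + j88.65 V
  V4 = 21.4·(cos(-90.0°) + j·sin(-90.0°)) = 0 - j21.4 V
Step 2 — Sum components: V_total = 270.8 + j151.6 V.
Step 3 — Convert to polar: |V_total| = 310.3 V, ∠V_total = 29.2°.

V_total = 310.3∠29.2° V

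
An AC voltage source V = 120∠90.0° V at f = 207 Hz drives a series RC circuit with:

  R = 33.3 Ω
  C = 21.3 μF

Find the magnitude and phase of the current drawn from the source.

Step 1 — Angular frequency: ω = 2π·f = 2π·207 = 1301 rad/s.
Step 2 — Component impedances:
  R: Z = R = 33.3 Ω
  C: Z = 1/(jωC) = -j/(ω·C) = 0 - j36.1 Ω
Step 3 — Series combination: Z_total = R + C = 33.3 - j36.1 Ω = 49.11∠-47.3° Ω.
Step 4 — Source phasor: V = 120∠90.0° V = 0 + j120 V.
Step 5 — Ohm's law: I = V / Z_total = (0 + j120) / (33.3 - j36.1) = -1.796 + j1.657 A.
Step 6 — Convert to polar: |I| = 2.443 A, ∠I = 137.3°.

I = 2.443∠137.3° A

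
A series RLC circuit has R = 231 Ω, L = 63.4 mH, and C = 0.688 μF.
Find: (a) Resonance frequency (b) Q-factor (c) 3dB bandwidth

Step 1 — Resonance condition Im(Z)=0 gives ω₀ = 1/√(LC).
Step 2 — ω₀ = 1/√(0.0634·6.88e-07) = 4788 rad/s.
Step 3 — f₀ = ω₀/(2π) = 762 Hz.
Step 4 — Series Q: Q = ω₀L/R = 4788·0.0634/231 = 1.314.
Step 5 — 3dB bandwidth: Δω = ω₀/Q = 3644 rad/s; BW = Δω/(2π) = 579.9 Hz.

(a) f₀ = 762 Hz  (b) Q = 1.314  (c) BW = 579.9 Hz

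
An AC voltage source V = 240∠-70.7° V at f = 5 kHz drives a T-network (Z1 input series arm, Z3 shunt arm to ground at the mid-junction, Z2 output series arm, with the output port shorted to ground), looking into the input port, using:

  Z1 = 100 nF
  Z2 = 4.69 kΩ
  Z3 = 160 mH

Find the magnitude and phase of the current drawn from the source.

Step 1 — Angular frequency: ω = 2π·f = 2π·5000 = 3.142e+04 rad/s.
Step 2 — Component impedances:
  Z1: Z = 1/(jωC) = -j/(ω·C) = 0 - j318.3 Ω
  Z2: Z = R = 4690 Ω
  Z3: Z = jωL = j·3.142e+04·0.16 = 0 + j5027 Ω
Step 3 — With the output port shorted to ground, the output series arm Z2 runs from the junction to ground; the shunt arm Z3 also runs from the junction to ground. They appear in parallel: Z3 || Z2 = 2507 + j2339 Ω.
Step 4 — Series with input arm Z1: Z_in = Z1 + (Z3 || Z2) = 2507 + j2021 Ω = 3220∠38.9° Ω.
Step 5 — Source phasor: V = 240∠-70.7° V = 79.32 - j226.5 V.
Step 6 — Ohm's law: I = V / Z_total = (79.32 - j226.5) / (2507 + j2021) = -0.02497 - j0.07022 A.
Step 7 — Convert to polar: |I| = 0.07452 A, ∠I = -109.6°.

I = 0.07452∠-109.6° A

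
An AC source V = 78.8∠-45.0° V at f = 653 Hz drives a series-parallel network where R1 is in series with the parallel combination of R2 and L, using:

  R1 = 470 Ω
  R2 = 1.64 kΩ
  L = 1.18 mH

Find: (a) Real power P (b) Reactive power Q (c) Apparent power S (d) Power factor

Step 1 — Angular frequency: ω = 2π·f = 2π·653 = 4103 rad/s.
Step 2 — Component impedances:
  R1: Z = R = 470 Ω
  R2: Z = R = 1640 Ω
  L: Z = jωL = j·4103·0.00118 = 0 + j4.841 Ω
Step 3 — Parallel branch: R2 || L = 1/(1/R2 + 1/L) = 0.01429 + j4.841 Ω.
Step 4 — Series with R1: Z_total = R1 + (R2 || L) = 470 + j4.841 Ω = 470∠0.6° Ω.
Step 5 — Source phasor: V = 78.8∠-45.0° V = 55.72 - j55.72 V.
Step 6 — Current: I = V / Z = 0.1173 - j0.1198 A = 0.1676∠-45.6° A.
Step 7 — Complex power: S = V·I* = 13.21 + j0.1361 VA.
Step 8 — Real power: P = Re(S) = 13.21 W.
Step 9 — Reactive power: Q = Im(S) = 0.1361 VAR.
Step 10 — Apparent power: |S| = 13.21 VA.
Step 11 — Power factor: PF = P/|S| = 0.9999 (lagging).

(a) P = 13.21 W  (b) Q = 0.1361 VAR  (c) S = 13.21 VA  (d) PF = 0.9999 (lagging)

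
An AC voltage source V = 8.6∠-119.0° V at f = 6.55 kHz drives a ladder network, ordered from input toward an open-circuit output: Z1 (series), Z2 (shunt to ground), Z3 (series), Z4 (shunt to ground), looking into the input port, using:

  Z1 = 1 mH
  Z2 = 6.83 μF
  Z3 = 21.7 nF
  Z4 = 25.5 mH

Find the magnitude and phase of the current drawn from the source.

Step 1 — Angular frequency: ω = 2π·f = 2π·6550 = 4.115e+04 rad/s.
Step 2 — Component impedances:
  Z1: Z = jωL = j·4.115e+04·0.001 = 0 + j41.15 Ω
  Z2: Z = 1/(jωC) = -j/(ω·C) = 0 - j3.558 Ω
  Z3: Z = 1/(jωC) = -j/(ω·C) = 0 - j1120 Ω
  Z4: Z = jωL = j·4.115e+04·0.0255 = 0 + j1049 Ω
Step 3 — Ladder network (open output): work backward from the far end, alternating series and parallel combinations. Z_in = 0 + j37.77 Ω = 37.77∠90.0° Ω.
Step 4 — Source phasor: V = 8.6∠-119.0° V = -4.169 - j7.522 V.
Step 5 — Ohm's law: I = V / Z_total = (-4.169 - j7.522) / (0 + j37.77) = -0.1992 + j0.1104 A.
Step 6 — Convert to polar: |I| = 0.2277 A, ∠I = 151.0°.

I = 0.2277∠151.0° A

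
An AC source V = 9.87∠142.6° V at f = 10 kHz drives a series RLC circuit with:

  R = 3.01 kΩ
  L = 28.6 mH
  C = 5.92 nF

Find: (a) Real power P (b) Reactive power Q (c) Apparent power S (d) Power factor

Step 1 — Angular frequency: ω = 2π·f = 2π·1e+04 = 6.283e+04 rad/s.
Step 2 — Component impedances:
  R: Z = R = 3010 Ω
  L: Z = jωL = j·6.283e+04·0.0286 = 0 + j1797 Ω
  C: Z = 1/(jωC) = -j/(ω·C) = 0 - j2688 Ω
Step 3 — Series combination: Z_total = R + L + C = 3010 - j891.4 Ω = 3139∠-16.5° Ω.
Step 4 — Source phasor: V = 9.87∠142.6° V = -7.841 + j5.995 V.
Step 5 — Current: I = V / Z = -0.002937 + j0.001122 A = 0.003144∠159.1° A.
Step 6 — Complex power: S = V·I* = 0.02975 - j0.008812 VA.
Step 7 — Real power: P = Re(S) = 0.02975 W.
Step 8 — Reactive power: Q = Im(S) = -0.008812 VAR.
Step 9 — Apparent power: |S| = 0.03103 VA.
Step 10 — Power factor: PF = P/|S| = 0.9588 (leading).

(a) P = 0.02975 W  (b) Q = -0.008812 VAR  (c) S = 0.03103 VA  (d) PF = 0.9588 (leading)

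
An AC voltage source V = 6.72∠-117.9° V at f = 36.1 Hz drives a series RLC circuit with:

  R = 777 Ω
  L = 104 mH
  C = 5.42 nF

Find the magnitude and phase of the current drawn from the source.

Step 1 — Angular frequency: ω = 2π·f = 2π·36.1 = 226.8 rad/s.
Step 2 — Component impedances:
  R: Z = R = 777 Ω
  L: Z = jωL = j·226.8·0.104 = 0 + j23.59 Ω
  C: Z = 1/(jωC) = -j/(ω·C) = 0 - j8.134e+05 Ω
Step 3 — Series combination: Z_total = R + L + C = 777 - j8.134e+05 Ω = 8.134e+05∠-89.9° Ω.
Step 4 — Source phasor: V = 6.72∠-117.9° V = -3.144 - j5.939 V.
Step 5 — Ohm's law: I = V / Z_total = (-3.144 - j5.939) / (777 - j8.134e+05) = 7.298e-06 - j3.873e-06 A.
Step 6 — Convert to polar: |I| = 8.262e-06 A, ∠I = -28.0°.

I = 8.262e-06∠-28.0° A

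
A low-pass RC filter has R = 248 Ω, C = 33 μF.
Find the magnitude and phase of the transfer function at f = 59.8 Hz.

Step 1 — Angular frequency: ω = 2π·59.8 = 375.7 rad/s.
Step 2 — Transfer function: H(jω) = 1/(1 + jωRC).
Step 3 — Denominator: 1 + jωRC = 1 + j·375.7·248·3.3e-05 = 1 + j3.075.
Step 4 — H = 0.09564 - j0.2941.
Step 5 — Magnitude: |H| = 0.3093 (-10.2 dB); phase: φ = -72.0°.

|H| = 0.3093 (-10.2 dB), φ = -72.0°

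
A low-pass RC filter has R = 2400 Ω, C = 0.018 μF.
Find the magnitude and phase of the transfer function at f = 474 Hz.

Step 1 — Angular frequency: ω = 2π·474 = 2978 rad/s.
Step 2 — Transfer function: H(jω) = 1/(1 + jωRC).
Step 3 — Denominator: 1 + jωRC = 1 + j·2978·2400·1.8e-08 = 1 + j0.1287.
Step 4 — H = 0.9837 - j0.1266.
Step 5 — Magnitude: |H| = 0.9918 (-0.1 dB); phase: φ = -7.3°.

|H| = 0.9918 (-0.1 dB), φ = -7.3°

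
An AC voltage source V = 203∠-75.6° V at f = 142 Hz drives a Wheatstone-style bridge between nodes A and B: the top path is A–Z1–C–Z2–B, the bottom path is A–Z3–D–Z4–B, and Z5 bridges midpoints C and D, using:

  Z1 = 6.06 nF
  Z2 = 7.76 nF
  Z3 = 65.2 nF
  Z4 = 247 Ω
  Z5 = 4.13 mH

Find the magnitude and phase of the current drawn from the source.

Step 1 — Angular frequency: ω = 2π·f = 2π·142 = 892.2 rad/s.
Step 2 — Component impedances:
  Z1: Z = 1/(jωC) = -j/(ω·C) = 0 - j1.85e+05 Ω
  Z2: Z = 1/(jωC) = -j/(ω·C) = 0 - j1.444e+05 Ω
  Z3: Z = 1/(jωC) = -j/(ω·C) = 0 - j1.719e+04 Ω
  Z4: Z = R = 247 Ω
  Z5: Z = jωL = j·892.2·0.00413 = 0 + j3.685 Ω
Step 3 — Bridge requires nodal analysis (the Z5 bridge couples midpoints C and D, so the two paths cannot be reduced to a simple series/parallel combination). Setting node B to ground and injecting 1 A at node A, the 3-node admittance system at A, C, D solves to V_A = Z_AB = 247 - j1.573e+04 Ω = 1.573e+04∠-89.1° Ω.
Step 4 — Source phasor: V = 203∠-75.6° V = 50.48 - j196.6 V.
Step 5 — Ohm's law: I = V / Z_total = (50.48 - j196.6) / (247 - j1.573e+04) = 0.01255 + j0.003013 A.
Step 6 — Convert to polar: |I| = 0.0129 A, ∠I = 13.5°.

I = 0.0129∠13.5° A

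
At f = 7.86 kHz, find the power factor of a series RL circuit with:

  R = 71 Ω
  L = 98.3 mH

Step 1 — Angular frequency: ω = 2π·f = 2π·7860 = 4.939e+04 rad/s.
Step 2 — Component impedances:
  R: Z = R = 71 Ω
  L: Z = jωL = j·4.939e+04·0.0983 = 0 + j4855 Ω
Step 3 — Series combination: Z_total = R + L = 71 + j4855 Ω = 4855∠89.2° Ω.
Step 4 — Power factor: PF = cos(φ) = Re(Z)/|Z| = 71/4855 = 0.01462.
Step 5 — Type: Im(Z) = 4855 ⇒ lagging (phase φ = 89.2°).

PF = 0.01462 (lagging, φ = 89.2°)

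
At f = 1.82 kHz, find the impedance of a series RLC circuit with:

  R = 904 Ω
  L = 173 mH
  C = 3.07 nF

Step 1 — Angular frequency: ω = 2π·f = 2π·1820 = 1.144e+04 rad/s.
Step 2 — Component impedances:
  R: Z = R = 904 Ω
  L: Z = jωL = j·1.144e+04·0.173 = 0 + j1978 Ω
  C: Z = 1/(jωC) = -j/(ω·C) = 0 - j2.848e+04 Ω
Step 3 — Series combination: Z_total = R + L + C = 904 - j2.651e+04 Ω = 2.652e+04∠-88.0° Ω.

Z = 904 - j2.651e+04 Ω = 2.652e+04∠-88.0° Ω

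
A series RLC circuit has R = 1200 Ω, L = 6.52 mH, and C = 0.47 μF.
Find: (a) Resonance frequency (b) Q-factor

Step 1 — Resonance condition Im(Z)=0 gives ω₀ = 1/√(LC).
Step 2 — ω₀ = 1/√(0.00652·4.7e-07) = 1.806e+04 rad/s.
Step 3 — f₀ = ω₀/(2π) = 2875 Hz.
Step 4 — Series Q: Q = ω₀L/R = 1.806e+04·0.00652/1200 = 0.09815.

(a) f₀ = 2875 Hz  (b) Q = 0.09815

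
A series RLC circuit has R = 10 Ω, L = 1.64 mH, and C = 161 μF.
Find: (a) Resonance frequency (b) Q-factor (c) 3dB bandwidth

Step 1 — Resonance: ω₀ = 1/√(LC) = 1/√(0.00164·0.000161) = 1946 rad/s.
Step 2 — f₀ = ω₀/(2π) = 309.7 Hz.
Step 3 — Series Q: Q = ω₀L/R = 1946·0.00164/10 = 0.3192.
Step 4 — Bandwidth: Δω = ω₀/Q = 6098 rad/s; BW = Δω/(2π) = 970.5 Hz.

(a) f₀ = 309.7 Hz  (b) Q = 0.3192  (c) BW = 970.5 Hz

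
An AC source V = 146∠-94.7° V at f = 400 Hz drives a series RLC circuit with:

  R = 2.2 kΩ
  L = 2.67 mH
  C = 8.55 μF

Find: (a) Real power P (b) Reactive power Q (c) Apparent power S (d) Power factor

Step 1 — Angular frequency: ω = 2π·f = 2π·400 = 2513 rad/s.
Step 2 — Component impedances:
  R: Z = R = 2200 Ω
  L: Z = jωL = j·2513·0.00267 = 0 + j6.71 Ω
  C: Z = 1/(jωC) = -j/(ω·C) = 0 - j46.54 Ω
Step 3 — Series combination: Z_total = R + L + C = 2200 - j39.83 Ω = 2200∠-1.0° Ω.
Step 4 — Source phasor: V = 146∠-94.7° V = -11.96 - j145.5 V.
Step 5 — Current: I = V / Z = -0.004239 - j0.06622 A = 0.06635∠-93.7° A.
Step 6 — Complex power: S = V·I* = 9.686 - j0.1753 VA.
Step 7 — Real power: P = Re(S) = 9.686 W.
Step 8 — Reactive power: Q = Im(S) = -0.1753 VAR.
Step 9 — Apparent power: |S| = 9.688 VA.
Step 10 — Power factor: PF = P/|S| = 0.9998 (leading).

(a) P = 9.686 W  (b) Q = -0.1753 VAR  (c) S = 9.688 VA  (d) PF = 0.9998 (leading)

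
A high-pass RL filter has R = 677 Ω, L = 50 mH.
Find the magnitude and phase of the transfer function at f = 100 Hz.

Step 1 — Angular frequency: ω = 2π·100 = 628.3 rad/s.
Step 2 — Transfer function: H(jω) = jωL/(R + jωL).
Step 3 — Numerator jωL = j·31.42; denominator R + jωL = 677 + j31.42.
Step 4 — H = 0.002149 + j0.0463.
Step 5 — Magnitude: |H| = 0.04635 (-26.7 dB); phase: φ = 87.3°.

|H| = 0.04635 (-26.7 dB), φ = 87.3°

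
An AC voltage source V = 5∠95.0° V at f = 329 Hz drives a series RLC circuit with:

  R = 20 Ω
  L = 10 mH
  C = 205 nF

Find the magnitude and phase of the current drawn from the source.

Step 1 — Angular frequency: ω = 2π·f = 2π·329 = 2067 rad/s.
Step 2 — Component impedances:
  R: Z = R = 20 Ω
  L: Z = jωL = j·2067·0.01 = 0 + j20.67 Ω
  C: Z = 1/(jωC) = -j/(ω·C) = 0 - j2360 Ω
Step 3 — Series combination: Z_total = R + L + C = 20 - j2339 Ω = 2339∠-89.5° Ω.
Step 4 — Source phasor: V = 5∠95.0° V = -0.4358 + j4.981 V.
Step 5 — Ohm's law: I = V / Z_total = (-0.4358 + j4.981) / (20 - j2339) = -0.002131 - j0.0001681 A.
Step 6 — Convert to polar: |I| = 0.002137 A, ∠I = -175.5°.

I = 0.002137∠-175.5° A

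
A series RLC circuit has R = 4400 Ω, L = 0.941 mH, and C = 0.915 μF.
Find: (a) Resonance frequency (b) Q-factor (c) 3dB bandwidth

Step 1 — Resonance: ω₀ = 1/√(LC) = 1/√(0.000941·9.15e-07) = 3.408e+04 rad/s.
Step 2 — f₀ = ω₀/(2π) = 5424 Hz.
Step 3 — Series Q: Q = ω₀L/R = 3.408e+04·0.000941/4400 = 0.007288.
Step 4 — Bandwidth: Δω = ω₀/Q = 4.676e+06 rad/s; BW = Δω/(2π) = 7.442e+05 Hz.

(a) f₀ = 5424 Hz  (b) Q = 0.007288  (c) BW = 7.442e+05 Hz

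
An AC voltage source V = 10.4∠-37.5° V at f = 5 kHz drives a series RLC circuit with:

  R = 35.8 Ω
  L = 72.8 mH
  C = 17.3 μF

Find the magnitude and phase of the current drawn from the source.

Step 1 — Angular frequency: ω = 2π·f = 2π·5000 = 3.142e+04 rad/s.
Step 2 — Component impedances:
  R: Z = R = 35.8 Ω
  L: Z = jωL = j·3.142e+04·0.0728 = 0 + j2287 Ω
  C: Z = 1/(jωC) = -j/(ω·C) = 0 - j1.84 Ω
Step 3 — Series combination: Z_total = R + L + C = 35.8 + j2285 Ω = 2286∠89.1° Ω.
Step 4 — Source phasor: V = 10.4∠-37.5° V = 8.251 - j6.331 V.
Step 5 — Ohm's law: I = V / Z_total = (8.251 - j6.331) / (35.8 + j2285) = -0.002713 - j0.003653 A.
Step 6 — Convert to polar: |I| = 0.00455 A, ∠I = -126.6°.

I = 0.00455∠-126.6° A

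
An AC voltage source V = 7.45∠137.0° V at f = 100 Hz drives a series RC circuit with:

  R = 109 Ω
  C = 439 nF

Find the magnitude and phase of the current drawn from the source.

Step 1 — Angular frequency: ω = 2π·f = 2π·100 = 628.3 rad/s.
Step 2 — Component impedances:
  R: Z = R = 109 Ω
  C: Z = 1/(jωC) = -j/(ω·C) = 0 - j3625 Ω
Step 3 — Series combination: Z_total = R + C = 109 - j3625 Ω = 3627∠-88.3° Ω.
Step 4 — Source phasor: V = 7.45∠137.0° V = -5.449 + j5.081 V.
Step 5 — Ohm's law: I = V / Z_total = (-5.449 + j5.081) / (109 - j3625) = -0.001445 - j0.001459 A.
Step 6 — Convert to polar: |I| = 0.002054 A, ∠I = -134.7°.

I = 0.002054∠-134.7° A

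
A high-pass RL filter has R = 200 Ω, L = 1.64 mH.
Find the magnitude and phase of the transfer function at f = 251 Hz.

Step 1 — Angular frequency: ω = 2π·251 = 1577 rad/s.
Step 2 — Transfer function: H(jω) = jωL/(R + jωL).
Step 3 — Numerator jωL = j·2.586; denominator R + jωL = 200 + j2.586.
Step 4 — H = 0.0001672 + j0.01293.
Step 5 — Magnitude: |H| = 0.01293 (-37.8 dB); phase: φ = 89.3°.

|H| = 0.01293 (-37.8 dB), φ = 89.3°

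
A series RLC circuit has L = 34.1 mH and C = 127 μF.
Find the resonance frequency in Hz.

Step 1 — Resonance condition Im(Z)=0 gives ω₀ = 1/√(LC).
Step 2 — ω₀ = 1/√(0.0341·0.000127) = 480.5 rad/s.
Step 3 — f₀ = ω₀/(2π) = 76.48 Hz.

f₀ = 76.48 Hz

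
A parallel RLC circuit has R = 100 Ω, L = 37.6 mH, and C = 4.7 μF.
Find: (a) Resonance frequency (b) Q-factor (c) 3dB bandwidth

Step 1 — Resonance: ω₀ = 1/√(LC) = 1/√(0.0376·4.7e-06) = 2379 rad/s.
Step 2 — f₀ = ω₀/(2π) = 378.6 Hz.
Step 3 — Parallel Q: Q = R/(ω₀L) = 100/(2379·0.0376) = 1.118.
Step 4 — Bandwidth: Δω = ω₀/Q = 2128 rad/s; BW = Δω/(2π) = 338.6 Hz.

(a) f₀ = 378.6 Hz  (b) Q = 1.118  (c) BW = 338.6 Hz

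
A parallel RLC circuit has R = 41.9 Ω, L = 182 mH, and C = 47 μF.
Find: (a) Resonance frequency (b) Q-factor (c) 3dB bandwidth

Step 1 — Resonance: ω₀ = 1/√(LC) = 1/√(0.182·4.7e-05) = 341.9 rad/s.
Step 2 — f₀ = ω₀/(2π) = 54.42 Hz.
Step 3 — Parallel Q: Q = R/(ω₀L) = 41.9/(341.9·0.182) = 0.6733.
Step 4 — Bandwidth: Δω = ω₀/Q = 507.8 rad/s; BW = Δω/(2π) = 80.82 Hz.

(a) f₀ = 54.42 Hz  (b) Q = 0.6733  (c) BW = 80.82 Hz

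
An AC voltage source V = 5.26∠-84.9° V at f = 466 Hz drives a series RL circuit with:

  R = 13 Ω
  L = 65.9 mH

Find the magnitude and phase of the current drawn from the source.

Step 1 — Angular frequency: ω = 2π·f = 2π·466 = 2928 rad/s.
Step 2 — Component impedances:
  R: Z = R = 13 Ω
  L: Z = jωL = j·2928·0.0659 = 0 + j193 Ω
Step 3 — Series combination: Z_total = R + L = 13 + j193 Ω = 193.4∠86.1° Ω.
Step 4 — Source phasor: V = 5.26∠-84.9° V = 0.4676 - j5.239 V.
Step 5 — Ohm's law: I = V / Z_total = (0.4676 - j5.239) / (13 + j193) = -0.02687 - j0.004233 A.
Step 6 — Convert to polar: |I| = 0.0272 A, ∠I = -171.0°.

I = 0.0272∠-171.0° A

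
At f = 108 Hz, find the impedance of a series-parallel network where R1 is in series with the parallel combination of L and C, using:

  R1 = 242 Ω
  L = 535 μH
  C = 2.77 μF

Step 1 — Angular frequency: ω = 2π·f = 2π·108 = 678.6 rad/s.
Step 2 — Component impedances:
  R1: Z = R = 242 Ω
  L: Z = jωL = j·678.6·0.000535 = 0 + j0.363 Ω
  C: Z = 1/(jωC) = -j/(ω·C) = 0 - j532 Ω
Step 3 — Parallel branch: L || C = 1/(1/L + 1/C) = 0 + j0.3633 Ω.
Step 4 — Series with R1: Z_total = R1 + (L || C) = 242 + j0.3633 Ω = 242∠0.1° Ω.

Z = 242 + j0.3633 Ω = 242∠0.1° Ω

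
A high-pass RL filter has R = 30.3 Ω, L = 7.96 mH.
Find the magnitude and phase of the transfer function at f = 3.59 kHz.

Step 1 — Angular frequency: ω = 2π·3590 = 2.256e+04 rad/s.
Step 2 — Transfer function: H(jω) = jωL/(R + jωL).
Step 3 — Numerator jωL = j·179.6; denominator R + jωL = 30.3 + j179.6.
Step 4 — H = 0.9723 + j0.1641.
Step 5 — Magnitude: |H| = 0.9861 (-0.1 dB); phase: φ = 9.6°.

|H| = 0.9861 (-0.1 dB), φ = 9.6°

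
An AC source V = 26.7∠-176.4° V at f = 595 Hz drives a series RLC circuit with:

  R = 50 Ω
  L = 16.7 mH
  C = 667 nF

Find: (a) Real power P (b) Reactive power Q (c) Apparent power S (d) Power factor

Step 1 — Angular frequency: ω = 2π·f = 2π·595 = 3738 rad/s.
Step 2 — Component impedances:
  R: Z = R = 50 Ω
  L: Z = jωL = j·3738·0.0167 = 0 + j62.43 Ω
  C: Z = 1/(jωC) = -j/(ω·C) = 0 - j401 Ω
Step 3 — Series combination: Z_total = R + L + C = 50 - j338.6 Ω = 342.3∠-81.6° Ω.
Step 4 — Source phasor: V = 26.7∠-176.4° V = -26.65 - j1.677 V.
Step 5 — Current: I = V / Z = -0.006528 - j0.07774 A = 0.07801∠-94.8° A.
Step 6 — Complex power: S = V·I* = 0.3043 - j2.06 VA.
Step 7 — Real power: P = Re(S) = 0.3043 W.
Step 8 — Reactive power: Q = Im(S) = -2.06 VAR.
Step 9 — Apparent power: |S| = 2.083 VA.
Step 10 — Power factor: PF = P/|S| = 0.1461 (leading).

(a) P = 0.3043 W  (b) Q = -2.06 VAR  (c) S = 2.083 VA  (d) PF = 0.1461 (leading)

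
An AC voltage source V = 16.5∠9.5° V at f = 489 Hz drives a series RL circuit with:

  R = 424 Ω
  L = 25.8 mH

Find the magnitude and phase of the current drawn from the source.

Step 1 — Angular frequency: ω = 2π·f = 2π·489 = 3072 rad/s.
Step 2 — Component impedances:
  R: Z = R = 424 Ω
  L: Z = jωL = j·3072·0.0258 = 0 + j79.27 Ω
Step 3 — Series combination: Z_total = R + L = 424 + j79.27 Ω = 431.3∠10.6° Ω.
Step 4 — Source phasor: V = 16.5∠9.5° V = 16.27 + j2.723 V.
Step 5 — Ohm's law: I = V / Z_total = (16.27 + j2.723) / (424 + j79.27) = 0.03825 - j0.0007274 A.
Step 6 — Convert to polar: |I| = 0.03825 A, ∠I = -1.1°.

I = 0.03825∠-1.1° A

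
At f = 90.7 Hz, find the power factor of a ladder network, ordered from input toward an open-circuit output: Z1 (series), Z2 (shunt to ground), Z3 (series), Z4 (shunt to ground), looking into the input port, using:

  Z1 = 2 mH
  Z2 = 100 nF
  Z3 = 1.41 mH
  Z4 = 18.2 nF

Step 1 — Angular frequency: ω = 2π·f = 2π·90.7 = 569.9 rad/s.
Step 2 — Component impedances:
  Z1: Z = jωL = j·569.9·0.002 = 0 + j1.14 Ω
  Z2: Z = 1/(jωC) = -j/(ω·C) = 0 - j1.755e+04 Ω
  Z3: Z = jωL = j·569.9·0.00141 = 0 + j0.8035 Ω
  Z4: Z = 1/(jωC) = -j/(ω·C) = 0 - j9.641e+04 Ω
Step 3 — Ladder network (open output): work backward from the far end, alternating series and parallel combinations. Z_in = 0 - j1.484e+04 Ω = 1.484e+04∠-90.0° Ω.
Step 4 — Power factor: PF = cos(φ) = Re(Z)/|Z| = 0/1.484e+04 = 0.
Step 5 — Type: Im(Z) = -1.484e+04 ⇒ leading (phase φ = -90.0°).

PF = 0 (leading, φ = -90.0°)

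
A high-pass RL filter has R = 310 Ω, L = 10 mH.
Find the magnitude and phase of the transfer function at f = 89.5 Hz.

Step 1 — Angular frequency: ω = 2π·89.5 = 562.3 rad/s.
Step 2 — Transfer function: H(jω) = jωL/(R + jωL).
Step 3 — Numerator jωL = j·5.623; denominator R + jωL = 310 + j5.623.
Step 4 — H = 0.000329 + j0.01813.
Step 5 — Magnitude: |H| = 0.01814 (-34.8 dB); phase: φ = 89.0°.

|H| = 0.01814 (-34.8 dB), φ = 89.0°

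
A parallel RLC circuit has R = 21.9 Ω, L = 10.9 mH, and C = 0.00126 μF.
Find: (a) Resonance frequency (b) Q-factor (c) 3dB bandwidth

Step 1 — Resonance: ω₀ = 1/√(LC) = 1/√(0.0109·1.26e-09) = 2.698e+05 rad/s.
Step 2 — f₀ = ω₀/(2π) = 4.295e+04 Hz.
Step 3 — Parallel Q: Q = R/(ω₀L) = 21.9/(2.698e+05·0.0109) = 0.007446.
Step 4 — Bandwidth: Δω = ω₀/Q = 3.624e+07 rad/s; BW = Δω/(2π) = 5.768e+06 Hz.

(a) f₀ = 4.295e+04 Hz  (b) Q = 0.007446  (c) BW = 5.768e+06 Hz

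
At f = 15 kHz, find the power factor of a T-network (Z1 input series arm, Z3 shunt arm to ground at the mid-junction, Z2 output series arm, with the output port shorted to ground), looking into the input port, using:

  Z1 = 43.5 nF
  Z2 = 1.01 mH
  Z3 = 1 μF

Step 1 — Angular frequency: ω = 2π·f = 2π·1.5e+04 = 9.425e+04 rad/s.
Step 2 — Component impedances:
  Z1: Z = 1/(jωC) = -j/(ω·C) = 0 - j243.9 Ω
  Z2: Z = jωL = j·9.425e+04·0.00101 = 0 + j95.19 Ω
  Z3: Z = 1/(jωC) = -j/(ω·C) = 0 - j10.61 Ω
Step 3 — With the output port shorted to ground, the output series arm Z2 runs from the junction to ground; the shunt arm Z3 also runs from the junction to ground. They appear in parallel: Z3 || Z2 = 0 - j11.94 Ω.
Step 4 — Series with input arm Z1: Z_in = Z1 + (Z3 || Z2) = 0 - j255.9 Ω = 255.9∠-90.0° Ω.
Step 5 — Power factor: PF = cos(φ) = Re(Z)/|Z| = 0/255.9 = 0.
Step 6 — Type: Im(Z) = -255.9 ⇒ leading (phase φ = -90.0°).

PF = 0 (leading, φ = -90.0°)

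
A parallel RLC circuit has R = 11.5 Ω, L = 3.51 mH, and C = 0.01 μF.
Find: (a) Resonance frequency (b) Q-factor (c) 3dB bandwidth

Step 1 — Resonance: ω₀ = 1/√(LC) = 1/√(0.00351·1e-08) = 1.688e+05 rad/s.
Step 2 — f₀ = ω₀/(2π) = 2.686e+04 Hz.
Step 3 — Parallel Q: Q = R/(ω₀L) = 11.5/(1.688e+05·0.00351) = 0.01941.
Step 4 — Bandwidth: Δω = ω₀/Q = 8.696e+06 rad/s; BW = Δω/(2π) = 1.384e+06 Hz.

(a) f₀ = 2.686e+04 Hz  (b) Q = 0.01941  (c) BW = 1.384e+06 Hz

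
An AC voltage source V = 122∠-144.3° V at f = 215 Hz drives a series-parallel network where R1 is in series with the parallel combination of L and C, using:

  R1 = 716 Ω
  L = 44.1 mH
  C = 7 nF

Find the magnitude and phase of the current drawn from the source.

Step 1 — Angular frequency: ω = 2π·f = 2π·215 = 1351 rad/s.
Step 2 — Component impedances:
  R1: Z = R = 716 Ω
  L: Z = jωL = j·1351·0.0441 = 0 + j59.57 Ω
  C: Z = 1/(jωC) = -j/(ω·C) = 0 - j1.058e+05 Ω
Step 3 — Parallel branch: L || C = 1/(1/L + 1/C) = 0 + j59.61 Ω.
Step 4 — Series with R1: Z_total = R1 + (L || C) = 716 + j59.61 Ω = 718.5∠4.8° Ω.
Step 5 — Source phasor: V = 122∠-144.3° V = -99.07 - j71.19 V.
Step 6 — Ohm's law: I = V / Z_total = (-99.07 - j71.19) / (716 + j59.61) = -0.1456 - j0.08731 A.
Step 7 — Convert to polar: |I| = 0.1698 A, ∠I = -149.1°.

I = 0.1698∠-149.1° A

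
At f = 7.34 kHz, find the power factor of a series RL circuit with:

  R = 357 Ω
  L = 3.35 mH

Step 1 — Angular frequency: ω = 2π·f = 2π·7340 = 4.612e+04 rad/s.
Step 2 — Component impedances:
  R: Z = R = 357 Ω
  L: Z = jωL = j·4.612e+04·0.00335 = 0 + j154.5 Ω
Step 3 — Series combination: Z_total = R + L = 357 + j154.5 Ω = 389∠23.4° Ω.
Step 4 — Power factor: PF = cos(φ) = Re(Z)/|Z| = 357/389 = 0.9177.
Step 5 — Type: Im(Z) = 154.5 ⇒ lagging (phase φ = 23.4°).

PF = 0.9177 (lagging, φ = 23.4°)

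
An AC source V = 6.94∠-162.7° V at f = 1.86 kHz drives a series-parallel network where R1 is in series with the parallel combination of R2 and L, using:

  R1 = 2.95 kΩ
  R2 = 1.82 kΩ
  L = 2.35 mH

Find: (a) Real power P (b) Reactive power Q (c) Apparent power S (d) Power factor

Step 1 — Angular frequency: ω = 2π·f = 2π·1860 = 1.169e+04 rad/s.
Step 2 — Component impedances:
  R1: Z = R = 2950 Ω
  R2: Z = R = 1820 Ω
  L: Z = jωL = j·1.169e+04·0.00235 = 0 + j27.46 Ω
Step 3 — Parallel branch: R2 || L = 1/(1/R2 + 1/L) = 0.4143 + j27.46 Ω.
Step 4 — Series with R1: Z_total = R1 + (R2 || L) = 2950 + j27.46 Ω = 2951∠0.5° Ω.
Step 5 — Source phasor: V = 6.94∠-162.7° V = -6.626 - j2.064 V.
Step 6 — Current: I = V / Z = -0.002252 - j0.0006785 A = 0.002352∠-163.2° A.
Step 7 — Complex power: S = V·I* = 0.01632 + j0.0001519 VA.
Step 8 — Real power: P = Re(S) = 0.01632 W.
Step 9 — Reactive power: Q = Im(S) = 0.0001519 VAR.
Step 10 — Apparent power: |S| = 0.01632 VA.
Step 11 — Power factor: PF = P/|S| = 1 (lagging).

(a) P = 0.01632 W  (b) Q = 0.0001519 VAR  (c) S = 0.01632 VA  (d) PF = 1 (lagging)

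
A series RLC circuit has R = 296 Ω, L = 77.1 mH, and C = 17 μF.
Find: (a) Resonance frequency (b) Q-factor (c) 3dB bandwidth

Step 1 — Resonance: ω₀ = 1/√(LC) = 1/√(0.0771·1.7e-05) = 873.5 rad/s.
Step 2 — f₀ = ω₀/(2π) = 139 Hz.
Step 3 — Series Q: Q = ω₀L/R = 873.5·0.0771/296 = 0.2275.
Step 4 — Bandwidth: Δω = ω₀/Q = 3839 rad/s; BW = Δω/(2π) = 611 Hz.

(a) f₀ = 139 Hz  (b) Q = 0.2275  (c) BW = 611 Hz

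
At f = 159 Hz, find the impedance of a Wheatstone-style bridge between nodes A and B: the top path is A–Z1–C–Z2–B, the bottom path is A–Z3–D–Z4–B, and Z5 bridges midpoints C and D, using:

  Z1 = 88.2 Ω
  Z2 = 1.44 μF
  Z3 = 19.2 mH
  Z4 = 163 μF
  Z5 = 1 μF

Step 1 — Angular frequency: ω = 2π·f = 2π·159 = 999 rad/s.
Step 2 — Component impedances:
  Z1: Z = R = 88.2 Ω
  Z2: Z = 1/(jωC) = -j/(ω·C) = 0 - j695.1 Ω
  Z3: Z = jωL = j·999·0.0192 = 0 + j19.18 Ω
  Z4: Z = 1/(jωC) = -j/(ω·C) = 0 - j6.141 Ω
  Z5: Z = 1/(jωC) = -j/(ω·C) = 0 - j1001 Ω
Step 3 — Bridge requires nodal analysis (the Z5 bridge couples midpoints C and D, so the two paths cannot be reduced to a simple series/parallel combination). Setting node B to ground and injecting 1 A at node A, the 3-node admittance system at A, C, D solves to V_A = Z_AB = 0.1317 + j13.65 Ω = 13.65∠89.4° Ω.

Z = 0.1317 + j13.65 Ω = 13.65∠89.4° Ω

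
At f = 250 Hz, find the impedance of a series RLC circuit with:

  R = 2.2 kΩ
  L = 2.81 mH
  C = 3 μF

Step 1 — Angular frequency: ω = 2π·f = 2π·250 = 1571 rad/s.
Step 2 — Component impedances:
  R: Z = R = 2200 Ω
  L: Z = jωL = j·1571·0.00281 = 0 + j4.414 Ω
  C: Z = 1/(jωC) = -j/(ω·C) = 0 - j212.2 Ω
Step 3 — Series combination: Z_total = R + L + C = 2200 - j207.8 Ω = 2210∠-5.4° Ω.

Z = 2200 - j207.8 Ω = 2210∠-5.4° Ω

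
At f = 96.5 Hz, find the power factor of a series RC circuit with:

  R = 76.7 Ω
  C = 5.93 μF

Step 1 — Angular frequency: ω = 2π·f = 2π·96.5 = 606.3 rad/s.
Step 2 — Component impedances:
  R: Z = R = 76.7 Ω
  C: Z = 1/(jωC) = -j/(ω·C) = 0 - j278.1 Ω
Step 3 — Series combination: Z_total = R + C = 76.7 - j278.1 Ω = 288.5∠-74.6° Ω.
Step 4 — Power factor: PF = cos(φ) = Re(Z)/|Z| = 76.7/288.5 = 0.2659.
Step 5 — Type: Im(Z) = -278.1 ⇒ leading (phase φ = -74.6°).

PF = 0.2659 (leading, φ = -74.6°)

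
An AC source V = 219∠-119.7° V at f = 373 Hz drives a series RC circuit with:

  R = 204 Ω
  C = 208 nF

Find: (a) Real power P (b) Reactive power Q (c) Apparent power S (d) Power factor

Step 1 — Angular frequency: ω = 2π·f = 2π·373 = 2344 rad/s.
Step 2 — Component impedances:
  R: Z = R = 204 Ω
  C: Z = 1/(jωC) = -j/(ω·C) = 0 - j2051 Ω
Step 3 — Series combination: Z_total = R + C = 204 - j2051 Ω = 2062∠-84.3° Ω.
Step 4 — Source phasor: V = 219∠-119.7° V = -108.5 - j190.2 V.
Step 5 — Current: I = V / Z = 0.08662 - j0.06151 A = 0.1062∠-35.4° A.
Step 6 — Complex power: S = V·I* = 2.302 - j23.15 VA.
Step 7 — Real power: P = Re(S) = 2.302 W.
Step 8 — Reactive power: Q = Im(S) = -23.15 VAR.
Step 9 — Apparent power: |S| = 23.27 VA.
Step 10 — Power factor: PF = P/|S| = 0.09896 (leading).

(a) P = 2.302 W  (b) Q = -23.15 VAR  (c) S = 23.27 VA  (d) PF = 0.09896 (leading)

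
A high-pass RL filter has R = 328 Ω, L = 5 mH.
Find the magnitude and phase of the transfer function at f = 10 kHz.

Step 1 — Angular frequency: ω = 2π·1e+04 = 6.283e+04 rad/s.
Step 2 — Transfer function: H(jω) = jωL/(R + jωL).
Step 3 — Numerator jωL = j·314.2; denominator R + jωL = 328 + j314.2.
Step 4 — H = 0.4785 + j0.4995.
Step 5 — Magnitude: |H| = 0.6917 (-3.2 dB); phase: φ = 46.2°.

|H| = 0.6917 (-3.2 dB), φ = 46.2°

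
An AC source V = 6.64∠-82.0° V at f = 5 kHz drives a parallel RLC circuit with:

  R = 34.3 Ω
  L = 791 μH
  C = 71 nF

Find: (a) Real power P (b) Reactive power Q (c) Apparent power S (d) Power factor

Step 1 — Angular frequency: ω = 2π·f = 2π·5000 = 3.142e+04 rad/s.
Step 2 — Component impedances:
  R: Z = R = 34.3 Ω
  L: Z = jωL = j·3.142e+04·0.000791 = 0 + j24.85 Ω
  C: Z = 1/(jωC) = -j/(ω·C) = 0 - j448.3 Ω
Step 3 — Parallel combination: 1/Z_total = 1/R + 1/L + 1/C; Z_total = 12.7 + j16.56 Ω = 20.87∠52.5° Ω.
Step 4 — Source phasor: V = 6.64∠-82.0° V = 0.9241 - j6.575 V.
Step 5 — Current: I = V / Z = -0.223 - j0.2268 A = 0.3181∠-134.5° A.
Step 6 — Complex power: S = V·I* = 1.285 + j1.676 VA.
Step 7 — Real power: P = Re(S) = 1.285 W.
Step 8 — Reactive power: Q = Im(S) = 1.676 VAR.
Step 9 — Apparent power: |S| = 2.112 VA.
Step 10 — Power factor: PF = P/|S| = 0.6086 (lagging).

(a) P = 1.285 W  (b) Q = 1.676 VAR  (c) S = 2.112 VA  (d) PF = 0.6086 (lagging)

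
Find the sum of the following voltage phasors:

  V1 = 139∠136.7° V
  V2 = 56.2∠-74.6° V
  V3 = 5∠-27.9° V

Step 1 — Convert each phasor to rectangular form:
  V1 = 139·(cos(136.7°) + j·sin(136.7°)) = -101.2 + j95.33 V
  V2 = 56.2·(cos(-74.6°) + j·sin(-74.6°)) = 14.92 - j54.18 V
  V3 = 5·(cos(-27.9°) + j·sin(-27.9°)) = 4.419 - j2.34 V
Step 2 — Sum components: V_total = -81.82 + j38.81 V.
Step 3 — Convert to polar: |V_total| = 90.55 V, ∠V_total = 154.6°.

V_total = 90.55∠154.6° V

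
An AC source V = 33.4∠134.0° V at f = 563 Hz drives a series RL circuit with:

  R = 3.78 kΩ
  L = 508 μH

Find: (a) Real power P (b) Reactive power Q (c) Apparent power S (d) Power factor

Step 1 — Angular frequency: ω = 2π·f = 2π·563 = 3537 rad/s.
Step 2 — Component impedances:
  R: Z = R = 3780 Ω
  L: Z = jωL = j·3537·0.000508 = 0 + j1.797 Ω
Step 3 — Series combination: Z_total = R + L = 3780 + j1.797 Ω = 3780∠0.0° Ω.
Step 4 — Source phasor: V = 33.4∠134.0° V = -23.2 + j24.03 V.
Step 5 — Current: I = V / Z = -0.006135 + j0.006359 A = 0.008836∠134.0° A.
Step 6 — Complex power: S = V·I* = 0.2951 + j0.0001403 VA.
Step 7 — Real power: P = Re(S) = 0.2951 W.
Step 8 — Reactive power: Q = Im(S) = 0.0001403 VAR.
Step 9 — Apparent power: |S| = 0.2951 VA.
Step 10 — Power factor: PF = P/|S| = 1 (lagging).

(a) P = 0.2951 W  (b) Q = 0.0001403 VAR  (c) S = 0.2951 VA  (d) PF = 1 (lagging)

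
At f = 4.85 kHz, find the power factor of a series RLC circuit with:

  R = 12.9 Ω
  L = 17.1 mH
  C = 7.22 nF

Step 1 — Angular frequency: ω = 2π·f = 2π·4850 = 3.047e+04 rad/s.
Step 2 — Component impedances:
  R: Z = R = 12.9 Ω
  L: Z = jωL = j·3.047e+04·0.0171 = 0 + j521.1 Ω
  C: Z = 1/(jωC) = -j/(ω·C) = 0 - j4545 Ω
Step 3 — Series combination: Z_total = R + L + C = 12.9 - j4024 Ω = 4024∠-89.8° Ω.
Step 4 — Power factor: PF = cos(φ) = Re(Z)/|Z| = 12.9/4024 = 0.003206.
Step 5 — Type: Im(Z) = -4024 ⇒ leading (phase φ = -89.8°).

PF = 0.003206 (leading, φ = -89.8°)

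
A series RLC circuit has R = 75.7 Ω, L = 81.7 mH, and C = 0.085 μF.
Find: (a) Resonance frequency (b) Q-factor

Step 1 — Resonance condition Im(Z)=0 gives ω₀ = 1/√(LC).
Step 2 — ω₀ = 1/√(0.0817·8.5e-08) = 1.2e+04 rad/s.
Step 3 — f₀ = ω₀/(2π) = 1910 Hz.
Step 4 — Series Q: Q = ω₀L/R = 1.2e+04·0.0817/75.7 = 12.95.

(a) f₀ = 1910 Hz  (b) Q = 12.95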